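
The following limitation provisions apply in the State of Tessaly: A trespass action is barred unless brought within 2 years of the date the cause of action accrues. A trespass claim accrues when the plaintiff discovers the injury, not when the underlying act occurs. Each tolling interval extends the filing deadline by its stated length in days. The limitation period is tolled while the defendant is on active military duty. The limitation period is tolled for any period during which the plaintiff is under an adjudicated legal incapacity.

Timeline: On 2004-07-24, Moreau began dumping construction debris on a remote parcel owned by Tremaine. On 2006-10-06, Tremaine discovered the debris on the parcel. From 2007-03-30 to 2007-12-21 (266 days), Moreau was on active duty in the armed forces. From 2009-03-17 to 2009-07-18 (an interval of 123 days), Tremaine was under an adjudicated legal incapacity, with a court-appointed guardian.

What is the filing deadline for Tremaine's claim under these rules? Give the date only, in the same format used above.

Under the discovery rule, the claim accrued on 2006-10-06, when Tremaine discovered the injury — not on the 2004-07-24 date of the underlying act.
2 years from 2006-10-06 is 2008-10-06.
Because the defendant's active military service ran from 2007-03-30 to 2007-12-21, the deadline is extended by 266 days to 2009-06-29.
The period was tolled for 123 days by the plaintiff's legal incapacity (2009-03-17 to 2009-07-18), pushing the deadline to 2009-10-30.

2009-10-30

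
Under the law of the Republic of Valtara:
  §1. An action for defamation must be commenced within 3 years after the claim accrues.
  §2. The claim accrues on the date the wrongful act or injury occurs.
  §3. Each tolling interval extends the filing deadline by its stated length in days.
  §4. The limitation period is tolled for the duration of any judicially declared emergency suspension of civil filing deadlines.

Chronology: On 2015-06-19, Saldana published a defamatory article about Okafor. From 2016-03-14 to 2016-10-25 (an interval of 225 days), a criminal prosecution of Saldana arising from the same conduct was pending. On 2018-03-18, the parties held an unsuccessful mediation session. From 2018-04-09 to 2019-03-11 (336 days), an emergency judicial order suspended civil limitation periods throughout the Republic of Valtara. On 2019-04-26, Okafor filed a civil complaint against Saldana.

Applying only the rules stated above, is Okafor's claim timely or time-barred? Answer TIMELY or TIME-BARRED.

TIMELY

The limitation period began to run on 2015-06-19.
Adding the 3 years base period to 2015-06-19 gives a deadline of 2018-06-19, before any tolling.
Because the emergency suspension of filing deadlines ran from 2018-04-09 to 2019-03-11, the deadline is extended by 336 days to 2019-05-21.
No stated provision tolls the period for a criminal prosecution, so the interval from 2016-03-14 to 2016-10-25 has no effect on the deadline.
The other events in the timeline have no effect on the limitation period under the stated rules.
The 2019-04-26 filing precedes the 2019-05-21 deadline; the claim is timely.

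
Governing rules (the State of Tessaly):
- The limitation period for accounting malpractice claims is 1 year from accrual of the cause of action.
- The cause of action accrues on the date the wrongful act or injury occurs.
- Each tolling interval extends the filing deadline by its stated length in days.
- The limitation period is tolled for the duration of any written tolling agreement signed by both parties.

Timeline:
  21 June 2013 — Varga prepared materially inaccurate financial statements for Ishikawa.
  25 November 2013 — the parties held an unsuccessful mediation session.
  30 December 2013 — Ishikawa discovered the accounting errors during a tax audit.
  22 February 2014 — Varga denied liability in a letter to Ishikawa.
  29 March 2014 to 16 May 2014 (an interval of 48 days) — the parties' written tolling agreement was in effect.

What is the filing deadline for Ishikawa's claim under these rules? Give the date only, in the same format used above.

Accrual is governed by the date of the act, so the period began to run on 21 June 2013; the later discovery on 30 December 2013 is irrelevant under the stated rule.
Adding the 1 year base period to 21 June 2013 gives a deadline of 21 June 2014, before any tolling.
The written tolling agreement from 29 March 2014 to 16 May 2014 tolled the period for 48 days, extending the deadline to 8 August 2014.
Nothing else in the chronology tolls or restarts the period.

8 August 2014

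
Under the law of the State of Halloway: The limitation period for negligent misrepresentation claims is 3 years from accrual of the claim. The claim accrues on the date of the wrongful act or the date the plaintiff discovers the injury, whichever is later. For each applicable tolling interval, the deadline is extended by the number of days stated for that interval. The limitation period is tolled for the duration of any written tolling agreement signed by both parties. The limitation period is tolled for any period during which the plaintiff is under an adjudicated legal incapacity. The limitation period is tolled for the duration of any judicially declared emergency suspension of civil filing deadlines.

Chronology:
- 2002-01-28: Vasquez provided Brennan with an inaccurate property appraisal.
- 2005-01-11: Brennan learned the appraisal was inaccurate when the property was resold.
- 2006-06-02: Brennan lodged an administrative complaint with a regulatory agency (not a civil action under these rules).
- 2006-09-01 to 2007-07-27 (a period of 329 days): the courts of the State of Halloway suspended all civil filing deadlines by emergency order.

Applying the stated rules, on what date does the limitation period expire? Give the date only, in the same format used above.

2008-12-05

Taking the later of the act (2002-01-28) and discovery (2005-01-11), the claim accrued on 2005-01-11.
3 years from 2005-01-11 is 2008-01-11.
The period was tolled for 329 days by the emergency suspension of filing deadlines (2006-09-01 to 2007-07-27), pushing the deadline to 2008-12-05.
Nothing else in the chronology tolls or restarts the period.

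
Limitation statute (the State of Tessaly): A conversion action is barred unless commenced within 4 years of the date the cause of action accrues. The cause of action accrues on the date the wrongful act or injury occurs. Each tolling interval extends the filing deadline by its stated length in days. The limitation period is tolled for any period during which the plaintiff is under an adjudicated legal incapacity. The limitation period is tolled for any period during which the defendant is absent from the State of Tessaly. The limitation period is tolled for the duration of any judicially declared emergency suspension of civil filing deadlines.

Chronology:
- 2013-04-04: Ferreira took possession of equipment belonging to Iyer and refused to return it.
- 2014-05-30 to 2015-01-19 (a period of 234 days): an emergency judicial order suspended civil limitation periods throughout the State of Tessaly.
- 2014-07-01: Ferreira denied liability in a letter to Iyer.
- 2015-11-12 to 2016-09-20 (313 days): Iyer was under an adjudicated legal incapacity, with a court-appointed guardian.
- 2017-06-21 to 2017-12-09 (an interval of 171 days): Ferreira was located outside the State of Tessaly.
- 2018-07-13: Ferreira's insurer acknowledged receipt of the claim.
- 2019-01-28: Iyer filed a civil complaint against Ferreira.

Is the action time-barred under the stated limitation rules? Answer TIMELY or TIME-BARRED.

The cause of action accrued on 2013-04-04, the date of the act.
4 years from 2013-04-04 is 2017-04-04.
The period was tolled for 234 days by the emergency suspension of filing deadlines (2014-05-30 to 2015-01-19), pushing the deadline to 2017-11-24.
Because the plaintiff's legal incapacity ran from 2015-11-12 to 2016-09-20, the deadline is extended by 313 days to 2018-10-03.
The defendant's absence from the jurisdiction from 2017-06-21 to 2017-12-09 tolled the period for 171 days, extending the deadline to 2019-03-23.
Nothing else in the chronology tolls or restarts the period.
The 2019-01-28 filing precedes the 2019-03-23 deadline; the claim is timely.

TIMELY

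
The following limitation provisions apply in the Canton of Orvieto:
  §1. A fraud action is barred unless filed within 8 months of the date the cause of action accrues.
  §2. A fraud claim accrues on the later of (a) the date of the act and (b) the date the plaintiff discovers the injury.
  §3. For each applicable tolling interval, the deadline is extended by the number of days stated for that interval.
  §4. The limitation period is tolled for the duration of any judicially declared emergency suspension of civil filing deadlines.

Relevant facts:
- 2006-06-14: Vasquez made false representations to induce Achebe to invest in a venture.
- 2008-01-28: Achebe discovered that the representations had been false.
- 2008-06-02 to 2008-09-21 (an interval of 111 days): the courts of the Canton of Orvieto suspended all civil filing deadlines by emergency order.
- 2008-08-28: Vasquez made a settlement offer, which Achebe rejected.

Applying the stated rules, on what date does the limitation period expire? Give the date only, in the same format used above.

2009-01-17

The claim accrued on 2008-01-28 — the later of the 2006-06-14 act and the 2008-01-28 discovery.
8 months from 2008-01-28 is 2008-09-28.
Because the emergency suspension of filing deadlines ran from 2008-06-02 to 2008-09-21, the deadline is extended by 111 days to 2009-01-17.
None of the other events listed affects the running of the period under the stated rules.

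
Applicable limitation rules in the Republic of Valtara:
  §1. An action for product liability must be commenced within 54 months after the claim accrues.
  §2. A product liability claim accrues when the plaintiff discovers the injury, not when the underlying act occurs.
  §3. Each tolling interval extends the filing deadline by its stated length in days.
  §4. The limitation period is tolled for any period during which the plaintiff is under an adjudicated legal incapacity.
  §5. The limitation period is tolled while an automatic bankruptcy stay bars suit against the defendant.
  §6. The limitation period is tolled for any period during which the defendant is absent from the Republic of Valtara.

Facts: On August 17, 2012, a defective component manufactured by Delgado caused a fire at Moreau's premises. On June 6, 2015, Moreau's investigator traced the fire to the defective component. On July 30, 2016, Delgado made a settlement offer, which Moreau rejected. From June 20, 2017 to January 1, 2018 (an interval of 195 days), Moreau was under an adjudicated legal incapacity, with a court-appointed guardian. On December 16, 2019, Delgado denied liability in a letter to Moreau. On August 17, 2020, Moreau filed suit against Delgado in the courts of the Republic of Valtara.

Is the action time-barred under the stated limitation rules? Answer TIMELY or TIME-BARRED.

TIME-BARRED

Under the discovery rule, the claim accrued on June 6, 2015, when Moreau discovered the injury — not on the August 17, 2012 date of the underlying act.
The untolled deadline — 54 months after June 6, 2015 — is December 6, 2019.
Because the plaintiff's legal incapacity ran from June 20, 2017 to January 1, 2018, the deadline is extended by 195 days to June 18, 2020.
Nothing else in the chronology tolls or restarts the period.
Moreau filed on August 17, 2020, after the June 18, 2020 deadline, so the action is time-barred.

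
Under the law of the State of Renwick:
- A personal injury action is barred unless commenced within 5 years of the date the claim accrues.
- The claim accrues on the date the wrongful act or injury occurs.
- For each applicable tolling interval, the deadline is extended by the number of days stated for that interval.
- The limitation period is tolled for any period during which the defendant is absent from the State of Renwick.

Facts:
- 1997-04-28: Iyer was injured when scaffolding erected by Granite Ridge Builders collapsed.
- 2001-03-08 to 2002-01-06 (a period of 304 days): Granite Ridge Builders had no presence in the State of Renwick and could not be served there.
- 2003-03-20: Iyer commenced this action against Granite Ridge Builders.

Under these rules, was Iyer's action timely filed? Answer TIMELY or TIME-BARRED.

TIME-BARRED

The claim accrued on 1997-04-28, when the wrongful act occurred.
Adding the 5 years base period to 1997-04-28 gives a deadline of 2002-04-28, before any tolling.
The defendant's absence from the jurisdiction from 2001-03-08 to 2002-01-06 tolled the period for 304 days, extending the deadline to 2003-02-26.
Iyer filed on 2003-03-20, after the 2003-02-26 deadline, so the action is time-barred.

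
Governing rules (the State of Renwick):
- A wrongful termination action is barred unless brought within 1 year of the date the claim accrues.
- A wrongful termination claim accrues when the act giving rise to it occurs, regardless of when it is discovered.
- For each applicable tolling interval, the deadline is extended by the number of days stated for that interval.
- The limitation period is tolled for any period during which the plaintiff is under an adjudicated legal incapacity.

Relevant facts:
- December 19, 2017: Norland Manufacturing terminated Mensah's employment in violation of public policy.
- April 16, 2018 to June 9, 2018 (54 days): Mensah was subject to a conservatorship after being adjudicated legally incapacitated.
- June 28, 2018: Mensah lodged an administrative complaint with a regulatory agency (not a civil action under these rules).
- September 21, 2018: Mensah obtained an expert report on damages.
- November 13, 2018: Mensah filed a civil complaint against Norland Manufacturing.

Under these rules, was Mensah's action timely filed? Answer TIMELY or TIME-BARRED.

TIMELY

The claim accrued on December 19, 2017, when the wrongful act occurred.
1 year from December 19, 2017 is December 19, 2018.
Because the plaintiff's legal incapacity ran from April 16, 2018 to June 9, 2018, the deadline is extended by 54 days to February 11, 2019.
None of the other events listed affects the running of the period under the stated rules.
Filing on November 13, 2018 beat the February 11, 2019 deadline — the action is timely.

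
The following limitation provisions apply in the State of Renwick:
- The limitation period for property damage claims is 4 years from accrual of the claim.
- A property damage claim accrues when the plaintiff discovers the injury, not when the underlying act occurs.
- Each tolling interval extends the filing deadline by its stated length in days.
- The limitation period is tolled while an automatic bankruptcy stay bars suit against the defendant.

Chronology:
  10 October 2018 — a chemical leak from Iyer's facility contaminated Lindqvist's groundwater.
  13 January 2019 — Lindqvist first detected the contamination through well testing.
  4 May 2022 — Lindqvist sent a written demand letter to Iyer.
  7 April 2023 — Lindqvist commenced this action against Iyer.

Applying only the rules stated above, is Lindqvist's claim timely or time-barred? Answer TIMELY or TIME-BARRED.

TIME-BARRED

The claim did not accrue until Lindqvist discovered the injury on 13 January 2019; the 10 October 2018 act date does not start the clock under the stated rule.
4 years from 13 January 2019 is 13 January 2023.
Nothing else in the chronology tolls or restarts the period.
Filing on 7 April 2023 missed the 13 January 2023 deadline — the action is time-barred.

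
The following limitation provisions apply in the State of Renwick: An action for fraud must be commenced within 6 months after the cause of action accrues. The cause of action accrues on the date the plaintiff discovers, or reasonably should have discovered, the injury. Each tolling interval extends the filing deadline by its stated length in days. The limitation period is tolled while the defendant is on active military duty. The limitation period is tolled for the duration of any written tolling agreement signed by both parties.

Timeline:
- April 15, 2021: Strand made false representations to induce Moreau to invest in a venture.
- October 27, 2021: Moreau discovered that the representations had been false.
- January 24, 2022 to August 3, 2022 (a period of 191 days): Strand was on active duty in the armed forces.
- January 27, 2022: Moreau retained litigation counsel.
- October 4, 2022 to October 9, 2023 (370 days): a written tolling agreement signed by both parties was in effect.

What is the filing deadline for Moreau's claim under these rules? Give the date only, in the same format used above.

November 9, 2023

Under the discovery rule, the claim accrued on October 27, 2021, when Moreau discovered the injury — not on the April 15, 2021 date of the underlying act.
The untolled deadline — 6 months after October 27, 2021 — is April 27, 2022.
The period was tolled for 191 days by the defendant's active military service (January 24, 2022 to August 3, 2022), pushing the deadline to November 4, 2022.
The written tolling agreement from October 4, 2022 to October 9, 2023 tolled the period for 370 days, extending the deadline to November 9, 2023.
The other events in the timeline have no effect on the limitation period under the stated rules.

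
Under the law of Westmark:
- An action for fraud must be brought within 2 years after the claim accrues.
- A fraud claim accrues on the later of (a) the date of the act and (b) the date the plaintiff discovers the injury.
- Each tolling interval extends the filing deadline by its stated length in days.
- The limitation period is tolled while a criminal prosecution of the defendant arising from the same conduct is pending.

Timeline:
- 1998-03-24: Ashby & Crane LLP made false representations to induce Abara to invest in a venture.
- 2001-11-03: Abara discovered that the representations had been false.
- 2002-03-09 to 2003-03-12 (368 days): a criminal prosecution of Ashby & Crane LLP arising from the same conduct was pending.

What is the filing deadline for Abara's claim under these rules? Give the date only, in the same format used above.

2004-11-05

Because discovery on 2001-11-03 post-dates the 1998-03-24 act, accrual under the later-of rule falls on 2001-11-03.
The untolled deadline — 2 years after 2001-11-03 — is 2003-11-03.
Because the pending criminal prosecution ran from 2002-03-09 to 2003-03-12, the deadline is extended by 368 days to 2004-11-05.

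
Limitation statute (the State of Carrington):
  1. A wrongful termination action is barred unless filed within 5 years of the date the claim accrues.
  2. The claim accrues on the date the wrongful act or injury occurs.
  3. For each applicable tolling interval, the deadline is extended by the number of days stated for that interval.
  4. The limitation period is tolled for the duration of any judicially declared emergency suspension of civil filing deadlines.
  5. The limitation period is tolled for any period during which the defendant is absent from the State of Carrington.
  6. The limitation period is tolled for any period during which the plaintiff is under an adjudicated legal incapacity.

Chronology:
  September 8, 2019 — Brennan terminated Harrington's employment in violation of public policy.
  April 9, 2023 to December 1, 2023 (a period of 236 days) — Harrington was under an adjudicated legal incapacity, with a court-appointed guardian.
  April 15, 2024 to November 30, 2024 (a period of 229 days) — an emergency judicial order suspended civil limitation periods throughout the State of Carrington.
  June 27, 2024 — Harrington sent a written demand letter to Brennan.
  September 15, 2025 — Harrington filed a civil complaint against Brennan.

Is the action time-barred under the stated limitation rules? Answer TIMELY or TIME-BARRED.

The claim accrued on September 8, 2019, when the wrongful act occurred.
Adding the 5 years base period to September 8, 2019 gives a deadline of September 8, 2024, before any tolling.
The period was tolled for 236 days by the plaintiff's legal incapacity (April 9, 2023 to December 1, 2023), pushing the deadline to May 2, 2025.
The period was tolled for 229 days by the emergency suspension of filing deadlines (April 15, 2024 to November 30, 2024), pushing the deadline to December 17, 2025.
Nothing else in the chronology tolls or restarts the period.
Filing on September 15, 2025 beat the December 17, 2025 deadline — the action is timely.

TIMELY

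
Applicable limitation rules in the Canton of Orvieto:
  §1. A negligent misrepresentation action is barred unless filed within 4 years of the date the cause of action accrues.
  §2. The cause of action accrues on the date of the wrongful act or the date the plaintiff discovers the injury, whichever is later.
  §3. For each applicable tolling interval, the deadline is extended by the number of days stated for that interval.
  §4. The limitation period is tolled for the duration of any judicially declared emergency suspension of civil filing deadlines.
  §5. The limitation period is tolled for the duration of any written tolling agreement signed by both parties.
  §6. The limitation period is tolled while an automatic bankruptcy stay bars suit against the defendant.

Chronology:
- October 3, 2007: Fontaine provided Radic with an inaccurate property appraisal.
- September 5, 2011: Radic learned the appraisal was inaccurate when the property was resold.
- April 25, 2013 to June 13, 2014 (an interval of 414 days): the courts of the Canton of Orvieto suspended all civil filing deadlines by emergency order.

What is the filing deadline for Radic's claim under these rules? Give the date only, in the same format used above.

Because discovery on September 5, 2011 post-dates the October 3, 2007 act, accrual under the later-of rule falls on September 5, 2011.
4 years from September 5, 2011 is September 5, 2015.
The period was tolled for 414 days by the emergency suspension of filing deadlines (April 25, 2013 to June 13, 2014), pushing the deadline to October 23, 2016.

October 23, 2016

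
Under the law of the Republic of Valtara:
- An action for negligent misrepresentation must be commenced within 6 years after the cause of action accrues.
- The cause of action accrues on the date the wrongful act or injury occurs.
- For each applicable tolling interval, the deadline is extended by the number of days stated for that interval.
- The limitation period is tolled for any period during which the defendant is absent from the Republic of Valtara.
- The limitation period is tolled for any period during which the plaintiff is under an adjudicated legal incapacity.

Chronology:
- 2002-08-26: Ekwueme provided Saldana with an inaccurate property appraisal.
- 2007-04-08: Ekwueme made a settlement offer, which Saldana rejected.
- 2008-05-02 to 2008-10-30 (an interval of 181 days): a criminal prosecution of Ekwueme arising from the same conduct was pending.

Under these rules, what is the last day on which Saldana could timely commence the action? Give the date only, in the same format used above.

2008-08-26

The claim accrued on 2002-08-26, when the wrongful act occurred.
6 years from 2002-08-26 is 2008-08-26.
No stated provision tolls the period for a criminal prosecution, so the interval from 2008-05-02 to 2008-10-30 has no effect on the deadline.
Nothing else in the chronology tolls or restarts the period.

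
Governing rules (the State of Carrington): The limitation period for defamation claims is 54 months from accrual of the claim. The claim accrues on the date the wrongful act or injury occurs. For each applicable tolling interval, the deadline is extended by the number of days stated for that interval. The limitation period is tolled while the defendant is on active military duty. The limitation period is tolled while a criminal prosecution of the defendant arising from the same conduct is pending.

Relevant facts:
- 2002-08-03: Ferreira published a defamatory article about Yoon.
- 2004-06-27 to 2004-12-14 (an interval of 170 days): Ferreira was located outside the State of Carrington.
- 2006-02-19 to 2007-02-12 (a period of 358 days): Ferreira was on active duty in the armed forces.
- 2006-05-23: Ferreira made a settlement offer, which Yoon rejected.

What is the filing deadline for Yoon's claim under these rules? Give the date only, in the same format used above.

2008-01-27

The claim accrued on 2002-08-03, when the wrongful act occurred.
The untolled deadline — 54 months after 2002-08-03 — is 2007-02-03.
Because the defendant's active military service ran from 2006-02-19 to 2007-02-12, the deadline is extended by 358 days to 2008-01-27.
Although the defendant's absence ran from 2004-06-27 to 2004-12-14, the stated rules do not make that a tolling event, so it is disregarded.
None of the other events listed affects the running of the period under the stated rules.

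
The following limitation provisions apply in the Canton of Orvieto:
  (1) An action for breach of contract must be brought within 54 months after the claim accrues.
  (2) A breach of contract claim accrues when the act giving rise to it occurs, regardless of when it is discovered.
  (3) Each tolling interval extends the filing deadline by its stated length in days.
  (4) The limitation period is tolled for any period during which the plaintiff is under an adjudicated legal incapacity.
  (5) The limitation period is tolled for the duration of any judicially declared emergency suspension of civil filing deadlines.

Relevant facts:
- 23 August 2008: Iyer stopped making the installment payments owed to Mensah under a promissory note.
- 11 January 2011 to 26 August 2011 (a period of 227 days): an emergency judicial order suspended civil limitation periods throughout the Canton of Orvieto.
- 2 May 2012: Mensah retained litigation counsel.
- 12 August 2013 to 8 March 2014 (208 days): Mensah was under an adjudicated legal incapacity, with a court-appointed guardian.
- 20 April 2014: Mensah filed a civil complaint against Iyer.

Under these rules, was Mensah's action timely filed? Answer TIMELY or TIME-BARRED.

TIMELY

The claim accrued on 23 August 2008, when the wrongful act occurred.
54 months from 23 August 2008 is 23 February 2013.
The period was tolled for 227 days by the emergency suspension of filing deadlines (11 January 2011 to 26 August 2011), pushing the deadline to 8 October 2013.
The plaintiff's legal incapacity from 12 August 2013 to 8 March 2014 tolled the period for 208 days, extending the deadline to 4 May 2014.
The other events in the timeline have no effect on the limitation period under the stated rules.
Mensah filed on 20 April 2014, before the 4 May 2014 deadline, so the action is timely.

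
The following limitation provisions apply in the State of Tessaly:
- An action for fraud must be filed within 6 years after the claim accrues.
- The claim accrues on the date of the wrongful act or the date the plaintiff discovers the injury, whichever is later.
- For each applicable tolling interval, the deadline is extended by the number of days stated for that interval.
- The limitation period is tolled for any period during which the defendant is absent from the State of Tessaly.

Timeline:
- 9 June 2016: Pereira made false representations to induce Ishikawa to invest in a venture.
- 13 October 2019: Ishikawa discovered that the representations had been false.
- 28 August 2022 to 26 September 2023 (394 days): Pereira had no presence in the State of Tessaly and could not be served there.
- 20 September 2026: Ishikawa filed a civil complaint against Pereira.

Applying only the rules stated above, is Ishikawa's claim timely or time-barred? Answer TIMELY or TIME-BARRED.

TIMELY

Because discovery on 13 October 2019 post-dates the 9 June 2016 act, accrual under the later-of rule falls on 13 October 2019.
Adding the 6 years base period to 13 October 2019 gives a deadline of 13 October 2025, before any tolling.
Because the defendant's absence from the jurisdiction ran from 28 August 2022 to 26 September 2023, the deadline is extended by 394 days to 11 November 2026.
The 20 September 2026 filing precedes the 11 November 2026 deadline; the claim is timely.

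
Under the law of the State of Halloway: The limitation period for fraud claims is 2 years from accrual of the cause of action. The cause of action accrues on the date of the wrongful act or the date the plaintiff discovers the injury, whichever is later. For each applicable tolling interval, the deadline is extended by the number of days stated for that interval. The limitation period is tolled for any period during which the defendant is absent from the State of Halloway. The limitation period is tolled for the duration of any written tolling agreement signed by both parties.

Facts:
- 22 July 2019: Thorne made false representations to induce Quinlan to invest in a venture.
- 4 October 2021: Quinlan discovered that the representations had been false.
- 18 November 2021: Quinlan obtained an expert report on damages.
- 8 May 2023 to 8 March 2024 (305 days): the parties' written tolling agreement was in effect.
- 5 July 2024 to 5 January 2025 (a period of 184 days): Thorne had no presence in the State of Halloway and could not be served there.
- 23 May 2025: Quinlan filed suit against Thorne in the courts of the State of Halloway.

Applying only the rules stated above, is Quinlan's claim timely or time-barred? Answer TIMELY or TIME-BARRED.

Because discovery on 4 October 2021 post-dates the 22 July 2019 act, accrual under the later-of rule falls on 4 October 2021.
The untolled deadline — 2 years after 4 October 2021 — is 4 October 2023.
The period was tolled for 305 days by the written tolling agreement (8 May 2023 to 8 March 2024), pushing the deadline to 4 August 2024.
The period was tolled for 184 days by the defendant's absence from the jurisdiction (5 July 2024 to 5 January 2025), pushing the deadline to 4 February 2025.
The other events in the timeline have no effect on the limitation period under the stated rules.
Filing on 23 May 2025 missed the 4 February 2025 deadline — the action is time-barred.

TIME-BARRED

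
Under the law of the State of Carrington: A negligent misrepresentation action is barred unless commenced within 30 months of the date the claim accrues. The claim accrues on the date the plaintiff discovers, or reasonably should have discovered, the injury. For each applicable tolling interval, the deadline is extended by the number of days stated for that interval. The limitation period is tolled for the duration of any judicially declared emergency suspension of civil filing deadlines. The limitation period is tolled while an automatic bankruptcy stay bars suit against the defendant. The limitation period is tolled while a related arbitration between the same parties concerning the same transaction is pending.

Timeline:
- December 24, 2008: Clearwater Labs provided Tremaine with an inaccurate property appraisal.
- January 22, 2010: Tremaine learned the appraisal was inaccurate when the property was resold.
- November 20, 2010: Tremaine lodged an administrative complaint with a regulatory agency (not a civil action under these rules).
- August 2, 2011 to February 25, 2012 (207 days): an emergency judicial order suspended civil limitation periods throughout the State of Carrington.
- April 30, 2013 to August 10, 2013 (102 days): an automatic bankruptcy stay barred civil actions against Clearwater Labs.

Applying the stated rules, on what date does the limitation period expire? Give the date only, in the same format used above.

Under the discovery rule, the claim accrued on January 22, 2010, when Tremaine discovered the injury — not on the December 24, 2008 date of the underlying act.
Adding the 30 months base period to January 22, 2010 gives a deadline of July 22, 2012, before any tolling.
The period was tolled for 207 days by the emergency suspension of filing deadlines (August 2, 2011 to February 25, 2012), pushing the deadline to February 14, 2013.
The automatic bankruptcy stay from April 30, 2013 to August 10, 2013 began after the period had already run on February 14, 2013, so it has no tolling effect.
The other events in the timeline have no effect on the limitation period under the stated rules.

February 14, 2013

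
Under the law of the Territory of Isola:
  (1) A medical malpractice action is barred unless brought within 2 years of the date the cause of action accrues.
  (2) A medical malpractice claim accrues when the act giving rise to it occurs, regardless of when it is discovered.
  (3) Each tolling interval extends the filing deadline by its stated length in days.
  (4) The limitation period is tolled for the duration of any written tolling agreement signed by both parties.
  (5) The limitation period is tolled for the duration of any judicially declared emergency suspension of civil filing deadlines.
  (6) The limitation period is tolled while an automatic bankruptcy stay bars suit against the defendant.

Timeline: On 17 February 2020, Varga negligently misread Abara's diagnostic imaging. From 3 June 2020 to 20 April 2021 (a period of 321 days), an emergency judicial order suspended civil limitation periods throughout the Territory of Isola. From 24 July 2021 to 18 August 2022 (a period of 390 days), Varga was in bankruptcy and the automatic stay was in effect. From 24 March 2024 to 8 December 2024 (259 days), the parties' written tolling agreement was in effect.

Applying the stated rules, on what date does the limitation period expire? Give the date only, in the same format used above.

29 January 2024

The claim accrued on 17 February 2020, when the wrongful act occurred.
The untolled deadline — 2 years after 17 February 2020 — is 17 February 2022.
The period was tolled for 321 days by the emergency suspension of filing deadlines (3 June 2020 to 20 April 2021), pushing the deadline to 4 January 2023.
The period was tolled for 390 days by the automatic bankruptcy stay (24 July 2021 to 18 August 2022), pushing the deadline to 29 January 2024.
The written tolling agreement starting 24 March 2024 came too late — the period had run on 29 January 2024 — and so does not extend the deadline.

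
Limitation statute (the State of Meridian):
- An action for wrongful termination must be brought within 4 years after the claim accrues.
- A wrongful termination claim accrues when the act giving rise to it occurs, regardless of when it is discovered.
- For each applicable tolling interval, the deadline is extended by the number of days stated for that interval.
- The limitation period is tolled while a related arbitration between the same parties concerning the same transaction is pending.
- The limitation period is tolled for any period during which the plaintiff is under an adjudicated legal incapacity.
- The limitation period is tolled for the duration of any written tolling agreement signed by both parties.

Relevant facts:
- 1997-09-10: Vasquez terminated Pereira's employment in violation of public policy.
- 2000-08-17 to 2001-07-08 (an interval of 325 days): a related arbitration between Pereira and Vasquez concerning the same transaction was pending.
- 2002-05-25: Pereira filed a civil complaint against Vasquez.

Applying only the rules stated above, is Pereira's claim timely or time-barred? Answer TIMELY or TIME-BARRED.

TIMELY

The claim accrued on 1997-09-10, the date of the act.
Adding the 4 years base period to 1997-09-10 gives a deadline of 2001-09-10, before any tolling.
The pending related arbitration from 2000-08-17 to 2001-07-08 tolled the period for 325 days, extending the deadline to 2002-08-01.
The 2002-05-25 filing precedes the 2002-08-01 deadline; the claim is timely.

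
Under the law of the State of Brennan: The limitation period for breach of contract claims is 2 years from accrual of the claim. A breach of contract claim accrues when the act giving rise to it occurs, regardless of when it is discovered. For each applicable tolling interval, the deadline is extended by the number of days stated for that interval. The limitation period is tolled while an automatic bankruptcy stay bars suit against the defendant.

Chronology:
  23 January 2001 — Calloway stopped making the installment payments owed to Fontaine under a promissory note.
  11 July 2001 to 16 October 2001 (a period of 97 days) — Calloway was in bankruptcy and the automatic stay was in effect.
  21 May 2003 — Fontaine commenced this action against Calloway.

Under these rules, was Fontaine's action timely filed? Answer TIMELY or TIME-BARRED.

The limitation period began to run on 23 January 2001.
Adding the 2 years base period to 23 January 2001 gives a deadline of 23 January 2003, before any tolling.
The period was tolled for 97 days by the automatic bankruptcy stay (11 July 2001 to 16 October 2001), pushing the deadline to 30 April 2003.
Fontaine filed on 21 May 2003, after the 30 April 2003 deadline, so the action is time-barred.

TIME-BARRED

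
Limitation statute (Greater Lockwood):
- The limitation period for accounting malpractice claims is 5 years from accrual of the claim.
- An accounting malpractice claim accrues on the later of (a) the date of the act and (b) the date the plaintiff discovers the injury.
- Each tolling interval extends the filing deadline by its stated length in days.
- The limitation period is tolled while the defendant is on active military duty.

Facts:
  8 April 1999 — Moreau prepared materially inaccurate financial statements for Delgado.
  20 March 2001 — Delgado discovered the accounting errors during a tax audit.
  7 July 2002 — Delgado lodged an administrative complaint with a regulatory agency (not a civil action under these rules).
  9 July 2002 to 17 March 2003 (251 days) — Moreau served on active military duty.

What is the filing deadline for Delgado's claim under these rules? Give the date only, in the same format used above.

The claim accrued on 20 March 2001 — the later of the 8 April 1999 act and the 20 March 2001 discovery.
Adding the 5 years base period to 20 March 2001 gives a deadline of 20 March 2006, before any tolling.
The period was tolled for 251 days by the defendant's active military service (9 July 2002 to 17 March 2003), pushing the deadline to 26 November 2006.
None of the other events listed affects the running of the period under the stated rules.

26 November 2006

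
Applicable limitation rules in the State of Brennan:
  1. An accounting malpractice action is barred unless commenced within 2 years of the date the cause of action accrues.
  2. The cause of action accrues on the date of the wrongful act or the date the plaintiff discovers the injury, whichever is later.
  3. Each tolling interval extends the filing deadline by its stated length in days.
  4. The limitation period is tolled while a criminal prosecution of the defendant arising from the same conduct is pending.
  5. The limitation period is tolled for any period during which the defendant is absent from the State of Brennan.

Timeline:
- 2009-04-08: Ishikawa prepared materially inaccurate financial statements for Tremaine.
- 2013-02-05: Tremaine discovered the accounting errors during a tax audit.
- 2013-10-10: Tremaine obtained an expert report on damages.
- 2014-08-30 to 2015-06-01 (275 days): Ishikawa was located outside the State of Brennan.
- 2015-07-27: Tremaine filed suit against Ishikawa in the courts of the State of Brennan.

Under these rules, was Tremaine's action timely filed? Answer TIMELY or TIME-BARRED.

Taking the later of the act (2009-04-08) and discovery (2013-02-05), the claim accrued on 2013-02-05.
2 years from 2013-02-05 is 2015-02-05.
Because the defendant's absence from the jurisdiction ran from 2014-08-30 to 2015-06-01, the deadline is extended by 275 days to 2015-11-07.
None of the other events listed affects the running of the period under the stated rules.
Filing on 2015-07-27 beat the 2015-11-07 deadline — the action is timely.

TIMELY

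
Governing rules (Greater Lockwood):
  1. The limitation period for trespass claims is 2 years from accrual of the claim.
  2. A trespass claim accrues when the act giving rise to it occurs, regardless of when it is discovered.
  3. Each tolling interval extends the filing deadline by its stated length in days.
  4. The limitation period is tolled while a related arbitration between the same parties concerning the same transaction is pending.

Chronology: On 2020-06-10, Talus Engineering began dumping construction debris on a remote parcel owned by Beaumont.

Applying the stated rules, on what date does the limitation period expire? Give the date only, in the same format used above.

The claim accrued on 2020-06-10, the date of the act.
Adding the 2 years base period to 2020-06-10 gives a deadline of 2022-06-10, before any tolling.

2022-06-10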